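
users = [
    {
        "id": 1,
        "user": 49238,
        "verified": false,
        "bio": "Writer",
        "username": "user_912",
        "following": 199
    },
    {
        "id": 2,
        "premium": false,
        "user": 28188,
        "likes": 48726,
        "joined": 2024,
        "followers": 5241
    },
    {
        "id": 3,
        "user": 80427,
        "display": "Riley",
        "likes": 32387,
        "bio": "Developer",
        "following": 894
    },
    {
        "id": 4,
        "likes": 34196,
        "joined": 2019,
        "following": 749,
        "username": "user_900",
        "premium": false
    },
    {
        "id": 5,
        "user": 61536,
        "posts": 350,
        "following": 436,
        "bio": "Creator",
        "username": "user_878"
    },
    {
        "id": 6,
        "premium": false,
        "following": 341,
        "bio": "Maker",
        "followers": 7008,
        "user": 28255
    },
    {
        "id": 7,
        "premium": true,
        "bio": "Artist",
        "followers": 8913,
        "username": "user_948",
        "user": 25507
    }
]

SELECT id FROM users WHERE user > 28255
[1, 3, 5]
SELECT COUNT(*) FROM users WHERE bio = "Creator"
1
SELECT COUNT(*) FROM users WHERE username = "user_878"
1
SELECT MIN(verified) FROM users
False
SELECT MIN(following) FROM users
199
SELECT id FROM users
[1, 2, 3, 4, 5, 6, 7]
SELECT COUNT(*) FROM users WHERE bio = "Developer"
1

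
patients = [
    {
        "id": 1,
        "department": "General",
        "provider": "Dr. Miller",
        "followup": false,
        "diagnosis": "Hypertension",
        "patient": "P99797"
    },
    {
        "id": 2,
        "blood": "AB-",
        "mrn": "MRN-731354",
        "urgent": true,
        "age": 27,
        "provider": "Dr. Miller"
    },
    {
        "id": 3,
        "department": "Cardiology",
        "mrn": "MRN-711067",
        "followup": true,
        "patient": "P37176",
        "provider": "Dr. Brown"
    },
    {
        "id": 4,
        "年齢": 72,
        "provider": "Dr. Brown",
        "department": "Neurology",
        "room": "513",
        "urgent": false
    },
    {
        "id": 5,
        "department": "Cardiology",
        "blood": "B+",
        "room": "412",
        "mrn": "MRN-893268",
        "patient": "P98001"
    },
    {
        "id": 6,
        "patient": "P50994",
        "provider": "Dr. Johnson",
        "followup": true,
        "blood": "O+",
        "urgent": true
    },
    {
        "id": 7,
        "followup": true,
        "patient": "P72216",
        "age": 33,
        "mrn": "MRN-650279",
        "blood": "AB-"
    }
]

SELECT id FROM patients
[1, 2, 3, 4, 5, 6, 7]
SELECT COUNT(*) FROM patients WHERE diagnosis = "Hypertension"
1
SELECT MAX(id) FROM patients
7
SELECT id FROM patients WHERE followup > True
[]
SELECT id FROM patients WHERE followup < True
[1]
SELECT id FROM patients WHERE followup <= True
[1, 3, 6, 7]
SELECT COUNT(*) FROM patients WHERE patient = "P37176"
1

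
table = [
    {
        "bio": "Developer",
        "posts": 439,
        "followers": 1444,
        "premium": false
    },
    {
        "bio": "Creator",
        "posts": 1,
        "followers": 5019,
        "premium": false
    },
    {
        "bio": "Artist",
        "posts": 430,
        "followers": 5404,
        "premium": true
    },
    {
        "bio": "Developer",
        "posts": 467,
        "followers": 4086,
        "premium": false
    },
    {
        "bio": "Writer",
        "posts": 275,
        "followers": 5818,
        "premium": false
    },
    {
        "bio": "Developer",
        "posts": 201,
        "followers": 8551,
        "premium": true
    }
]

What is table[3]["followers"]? 4086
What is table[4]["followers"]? 5818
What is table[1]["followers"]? 5019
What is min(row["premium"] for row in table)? False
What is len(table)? 6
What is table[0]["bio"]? "Developer"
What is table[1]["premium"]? False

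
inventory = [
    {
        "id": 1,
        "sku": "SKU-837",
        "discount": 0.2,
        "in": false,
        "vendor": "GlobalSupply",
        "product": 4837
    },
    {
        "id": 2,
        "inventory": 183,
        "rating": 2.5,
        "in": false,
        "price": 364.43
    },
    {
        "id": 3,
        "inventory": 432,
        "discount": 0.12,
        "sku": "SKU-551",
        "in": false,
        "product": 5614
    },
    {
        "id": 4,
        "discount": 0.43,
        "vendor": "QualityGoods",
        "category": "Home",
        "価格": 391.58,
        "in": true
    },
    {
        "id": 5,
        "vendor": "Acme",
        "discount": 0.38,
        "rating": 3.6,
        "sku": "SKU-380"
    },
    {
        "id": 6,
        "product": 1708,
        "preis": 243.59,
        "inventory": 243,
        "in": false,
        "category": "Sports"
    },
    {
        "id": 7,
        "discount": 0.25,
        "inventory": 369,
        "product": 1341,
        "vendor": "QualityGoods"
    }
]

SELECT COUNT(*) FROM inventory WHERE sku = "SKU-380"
1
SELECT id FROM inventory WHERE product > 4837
[3]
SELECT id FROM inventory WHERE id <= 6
[1, 2, 3, 4, 5, 6]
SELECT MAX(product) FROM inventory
5614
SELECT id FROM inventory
[1, 2, 3, 4, 5, 6, 7]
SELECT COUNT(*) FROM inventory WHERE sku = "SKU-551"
1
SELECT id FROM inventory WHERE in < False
[]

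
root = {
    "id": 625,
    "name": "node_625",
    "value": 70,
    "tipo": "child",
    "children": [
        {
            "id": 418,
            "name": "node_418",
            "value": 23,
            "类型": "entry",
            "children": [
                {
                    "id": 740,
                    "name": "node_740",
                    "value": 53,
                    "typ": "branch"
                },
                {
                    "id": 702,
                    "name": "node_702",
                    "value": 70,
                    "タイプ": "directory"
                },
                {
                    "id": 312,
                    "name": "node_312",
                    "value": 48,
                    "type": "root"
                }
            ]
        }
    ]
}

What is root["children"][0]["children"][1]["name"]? "node_702"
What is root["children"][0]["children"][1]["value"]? 70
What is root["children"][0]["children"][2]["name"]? "node_312"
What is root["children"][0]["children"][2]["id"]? 312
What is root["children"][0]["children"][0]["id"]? 740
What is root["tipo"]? "child"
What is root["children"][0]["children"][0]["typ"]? "branch"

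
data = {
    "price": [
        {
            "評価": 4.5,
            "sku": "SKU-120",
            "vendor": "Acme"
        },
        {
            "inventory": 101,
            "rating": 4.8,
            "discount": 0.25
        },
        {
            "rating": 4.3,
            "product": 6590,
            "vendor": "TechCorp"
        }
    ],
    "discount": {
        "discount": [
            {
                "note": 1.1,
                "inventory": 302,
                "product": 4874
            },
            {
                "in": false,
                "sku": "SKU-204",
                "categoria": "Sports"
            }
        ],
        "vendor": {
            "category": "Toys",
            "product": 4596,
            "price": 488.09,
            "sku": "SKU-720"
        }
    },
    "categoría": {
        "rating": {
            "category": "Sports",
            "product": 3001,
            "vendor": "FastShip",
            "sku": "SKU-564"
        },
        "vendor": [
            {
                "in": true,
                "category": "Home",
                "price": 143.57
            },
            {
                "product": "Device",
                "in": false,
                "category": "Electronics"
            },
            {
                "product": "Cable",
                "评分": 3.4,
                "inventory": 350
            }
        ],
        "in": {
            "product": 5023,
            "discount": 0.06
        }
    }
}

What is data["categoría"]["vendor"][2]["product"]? "Cable"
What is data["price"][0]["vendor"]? "Acme"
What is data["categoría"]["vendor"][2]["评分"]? 3.4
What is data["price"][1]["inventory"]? 101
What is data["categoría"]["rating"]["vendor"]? "FastShip"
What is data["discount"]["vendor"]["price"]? 488.09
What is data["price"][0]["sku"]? "SKU-120"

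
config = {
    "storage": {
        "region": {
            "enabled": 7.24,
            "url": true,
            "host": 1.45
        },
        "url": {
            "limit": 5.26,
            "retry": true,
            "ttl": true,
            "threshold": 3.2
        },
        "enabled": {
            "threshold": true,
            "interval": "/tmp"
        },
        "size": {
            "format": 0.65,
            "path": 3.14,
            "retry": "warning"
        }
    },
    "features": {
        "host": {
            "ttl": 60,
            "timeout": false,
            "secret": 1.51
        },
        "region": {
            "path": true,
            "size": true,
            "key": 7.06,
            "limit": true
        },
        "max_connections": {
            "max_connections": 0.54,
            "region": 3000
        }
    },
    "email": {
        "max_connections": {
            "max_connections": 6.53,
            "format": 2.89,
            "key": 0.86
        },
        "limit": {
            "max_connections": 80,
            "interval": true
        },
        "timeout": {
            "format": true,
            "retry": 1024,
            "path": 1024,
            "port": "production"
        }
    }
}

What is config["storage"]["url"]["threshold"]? 3.2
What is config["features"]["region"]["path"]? True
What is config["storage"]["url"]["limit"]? 5.26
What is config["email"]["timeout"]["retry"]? 1024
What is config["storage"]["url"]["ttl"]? True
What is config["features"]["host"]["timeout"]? False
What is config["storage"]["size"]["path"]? 3.14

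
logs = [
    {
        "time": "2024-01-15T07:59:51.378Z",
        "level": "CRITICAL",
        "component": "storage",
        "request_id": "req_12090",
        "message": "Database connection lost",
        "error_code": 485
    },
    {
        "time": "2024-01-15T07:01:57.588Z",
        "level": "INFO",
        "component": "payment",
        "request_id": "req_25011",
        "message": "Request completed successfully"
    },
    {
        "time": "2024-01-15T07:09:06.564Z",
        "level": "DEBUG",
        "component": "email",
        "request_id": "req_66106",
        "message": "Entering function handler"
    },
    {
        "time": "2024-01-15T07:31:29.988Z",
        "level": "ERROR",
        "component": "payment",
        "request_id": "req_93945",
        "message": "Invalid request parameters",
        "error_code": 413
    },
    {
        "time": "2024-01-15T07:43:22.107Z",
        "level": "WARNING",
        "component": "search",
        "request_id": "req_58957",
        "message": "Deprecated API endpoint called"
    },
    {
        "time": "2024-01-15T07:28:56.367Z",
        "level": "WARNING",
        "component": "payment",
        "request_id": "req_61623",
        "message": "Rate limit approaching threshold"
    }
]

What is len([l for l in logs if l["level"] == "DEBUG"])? 1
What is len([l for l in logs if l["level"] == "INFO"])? 1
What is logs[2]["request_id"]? "req_66106"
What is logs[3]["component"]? "payment"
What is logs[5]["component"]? "payment"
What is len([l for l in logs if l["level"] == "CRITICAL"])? 1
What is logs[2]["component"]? "email"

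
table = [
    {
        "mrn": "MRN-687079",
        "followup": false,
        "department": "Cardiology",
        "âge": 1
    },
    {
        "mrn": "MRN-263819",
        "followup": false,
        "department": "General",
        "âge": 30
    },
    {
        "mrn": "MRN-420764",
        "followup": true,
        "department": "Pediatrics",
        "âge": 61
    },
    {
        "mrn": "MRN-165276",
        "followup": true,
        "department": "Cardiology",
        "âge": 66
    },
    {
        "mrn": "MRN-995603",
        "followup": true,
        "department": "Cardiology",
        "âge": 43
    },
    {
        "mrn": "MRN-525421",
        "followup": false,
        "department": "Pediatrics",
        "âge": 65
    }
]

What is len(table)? 6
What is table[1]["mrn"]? "MRN-263819"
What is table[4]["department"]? "Cardiology"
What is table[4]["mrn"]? "MRN-995603"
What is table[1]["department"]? "General"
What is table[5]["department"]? "Pediatrics"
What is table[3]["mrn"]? "MRN-165276"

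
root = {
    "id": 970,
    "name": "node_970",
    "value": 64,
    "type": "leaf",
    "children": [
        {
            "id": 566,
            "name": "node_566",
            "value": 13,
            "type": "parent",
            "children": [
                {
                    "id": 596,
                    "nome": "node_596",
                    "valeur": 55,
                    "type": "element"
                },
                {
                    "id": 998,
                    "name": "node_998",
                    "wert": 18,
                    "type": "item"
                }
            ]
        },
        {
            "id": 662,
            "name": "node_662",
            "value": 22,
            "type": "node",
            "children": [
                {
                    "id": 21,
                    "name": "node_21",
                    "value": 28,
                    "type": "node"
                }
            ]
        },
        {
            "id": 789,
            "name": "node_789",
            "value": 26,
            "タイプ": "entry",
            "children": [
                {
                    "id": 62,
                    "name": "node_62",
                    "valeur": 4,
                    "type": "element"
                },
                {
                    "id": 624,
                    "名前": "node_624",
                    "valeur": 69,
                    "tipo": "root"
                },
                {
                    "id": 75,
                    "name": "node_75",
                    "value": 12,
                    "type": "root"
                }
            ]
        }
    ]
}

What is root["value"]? 64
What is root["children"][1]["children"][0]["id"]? 21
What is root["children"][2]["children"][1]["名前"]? "node_624"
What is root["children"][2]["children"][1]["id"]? 624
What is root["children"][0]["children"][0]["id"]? 596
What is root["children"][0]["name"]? "node_566"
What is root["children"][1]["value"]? 22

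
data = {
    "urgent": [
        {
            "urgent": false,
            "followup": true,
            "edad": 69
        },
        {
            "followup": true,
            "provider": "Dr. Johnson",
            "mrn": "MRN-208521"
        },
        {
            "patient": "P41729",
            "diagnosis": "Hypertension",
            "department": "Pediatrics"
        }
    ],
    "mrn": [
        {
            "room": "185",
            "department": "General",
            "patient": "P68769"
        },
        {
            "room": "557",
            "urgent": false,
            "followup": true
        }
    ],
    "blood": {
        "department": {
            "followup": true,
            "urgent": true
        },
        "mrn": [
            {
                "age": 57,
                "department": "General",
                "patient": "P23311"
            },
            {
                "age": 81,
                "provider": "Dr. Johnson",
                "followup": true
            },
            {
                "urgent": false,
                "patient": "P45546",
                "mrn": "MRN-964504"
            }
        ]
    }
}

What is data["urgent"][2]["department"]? "Pediatrics"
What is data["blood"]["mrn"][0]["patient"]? "P23311"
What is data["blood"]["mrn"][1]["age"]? 81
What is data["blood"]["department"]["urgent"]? True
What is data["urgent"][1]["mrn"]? "MRN-208521"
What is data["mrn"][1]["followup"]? True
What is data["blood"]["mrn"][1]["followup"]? True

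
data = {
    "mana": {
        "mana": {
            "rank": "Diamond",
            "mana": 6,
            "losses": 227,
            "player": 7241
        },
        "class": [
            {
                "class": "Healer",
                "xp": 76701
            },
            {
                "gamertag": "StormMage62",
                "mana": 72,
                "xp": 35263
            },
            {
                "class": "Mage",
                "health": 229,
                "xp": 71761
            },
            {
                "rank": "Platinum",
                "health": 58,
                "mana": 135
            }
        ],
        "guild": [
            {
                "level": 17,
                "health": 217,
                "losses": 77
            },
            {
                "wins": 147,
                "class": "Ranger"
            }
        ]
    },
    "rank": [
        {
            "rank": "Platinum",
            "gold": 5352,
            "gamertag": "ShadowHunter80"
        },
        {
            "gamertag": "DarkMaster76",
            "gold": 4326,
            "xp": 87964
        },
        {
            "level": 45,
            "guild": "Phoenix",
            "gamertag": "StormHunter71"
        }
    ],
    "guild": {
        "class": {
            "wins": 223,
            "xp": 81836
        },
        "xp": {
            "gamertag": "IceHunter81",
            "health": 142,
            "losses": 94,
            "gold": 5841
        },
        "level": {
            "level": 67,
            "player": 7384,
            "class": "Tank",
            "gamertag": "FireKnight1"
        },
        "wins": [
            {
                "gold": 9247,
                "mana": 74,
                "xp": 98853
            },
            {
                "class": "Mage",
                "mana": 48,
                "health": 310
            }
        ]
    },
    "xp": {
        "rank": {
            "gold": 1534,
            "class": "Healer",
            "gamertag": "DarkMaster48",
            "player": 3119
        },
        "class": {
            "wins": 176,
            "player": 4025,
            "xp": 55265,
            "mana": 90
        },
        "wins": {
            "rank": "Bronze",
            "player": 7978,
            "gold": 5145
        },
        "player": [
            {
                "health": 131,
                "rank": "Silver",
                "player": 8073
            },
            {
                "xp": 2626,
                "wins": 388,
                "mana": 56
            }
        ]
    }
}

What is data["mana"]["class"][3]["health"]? 58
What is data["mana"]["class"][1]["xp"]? 35263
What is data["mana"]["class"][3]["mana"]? 135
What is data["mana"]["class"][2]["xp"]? 71761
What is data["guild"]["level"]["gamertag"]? "FireKnight1"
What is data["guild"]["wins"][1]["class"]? "Mage"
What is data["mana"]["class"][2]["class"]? "Mage"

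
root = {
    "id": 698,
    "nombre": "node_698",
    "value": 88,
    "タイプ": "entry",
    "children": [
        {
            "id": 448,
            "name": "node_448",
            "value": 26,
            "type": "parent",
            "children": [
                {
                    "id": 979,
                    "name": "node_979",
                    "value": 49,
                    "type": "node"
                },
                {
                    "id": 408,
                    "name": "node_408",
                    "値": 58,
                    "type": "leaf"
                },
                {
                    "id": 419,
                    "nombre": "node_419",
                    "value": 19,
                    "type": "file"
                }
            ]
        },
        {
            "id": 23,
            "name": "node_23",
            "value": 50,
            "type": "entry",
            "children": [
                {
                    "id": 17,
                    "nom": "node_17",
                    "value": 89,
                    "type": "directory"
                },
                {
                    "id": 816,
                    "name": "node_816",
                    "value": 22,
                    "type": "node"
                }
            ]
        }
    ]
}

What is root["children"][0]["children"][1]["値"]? 58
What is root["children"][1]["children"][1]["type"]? "node"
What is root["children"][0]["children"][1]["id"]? 408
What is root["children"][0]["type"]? "parent"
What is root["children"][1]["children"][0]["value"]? 89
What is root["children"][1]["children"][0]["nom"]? "node_17"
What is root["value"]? 88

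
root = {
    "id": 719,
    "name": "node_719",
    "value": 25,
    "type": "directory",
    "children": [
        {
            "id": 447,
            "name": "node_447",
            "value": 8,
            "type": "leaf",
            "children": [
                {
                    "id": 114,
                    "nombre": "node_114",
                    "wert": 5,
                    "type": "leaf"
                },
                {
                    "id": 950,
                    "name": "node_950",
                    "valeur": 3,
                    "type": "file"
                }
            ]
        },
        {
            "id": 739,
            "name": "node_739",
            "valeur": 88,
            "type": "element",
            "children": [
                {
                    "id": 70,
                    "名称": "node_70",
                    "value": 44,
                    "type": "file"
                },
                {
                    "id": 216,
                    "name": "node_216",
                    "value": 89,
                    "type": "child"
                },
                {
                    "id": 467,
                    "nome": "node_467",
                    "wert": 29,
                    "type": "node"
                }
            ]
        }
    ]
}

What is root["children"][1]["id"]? 739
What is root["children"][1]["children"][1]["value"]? 89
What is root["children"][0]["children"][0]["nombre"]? "node_114"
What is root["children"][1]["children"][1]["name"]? "node_216"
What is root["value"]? 25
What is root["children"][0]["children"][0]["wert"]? 5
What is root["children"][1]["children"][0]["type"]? "file"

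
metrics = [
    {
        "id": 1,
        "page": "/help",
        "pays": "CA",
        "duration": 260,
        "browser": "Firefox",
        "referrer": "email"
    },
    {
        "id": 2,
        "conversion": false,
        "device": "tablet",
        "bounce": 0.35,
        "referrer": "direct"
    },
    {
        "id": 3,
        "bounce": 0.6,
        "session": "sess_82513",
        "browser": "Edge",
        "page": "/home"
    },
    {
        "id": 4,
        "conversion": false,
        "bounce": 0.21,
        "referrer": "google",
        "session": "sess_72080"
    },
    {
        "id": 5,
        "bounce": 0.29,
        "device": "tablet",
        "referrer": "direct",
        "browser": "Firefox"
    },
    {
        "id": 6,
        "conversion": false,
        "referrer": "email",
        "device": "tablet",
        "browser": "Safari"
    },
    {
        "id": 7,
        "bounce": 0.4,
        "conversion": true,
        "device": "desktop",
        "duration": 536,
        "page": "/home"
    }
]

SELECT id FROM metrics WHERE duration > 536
[]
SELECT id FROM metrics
[1, 2, 3, 4, 5, 6, 7]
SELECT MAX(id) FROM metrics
7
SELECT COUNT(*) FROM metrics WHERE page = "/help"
1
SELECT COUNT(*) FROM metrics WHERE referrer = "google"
1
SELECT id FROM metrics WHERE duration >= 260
[1, 7]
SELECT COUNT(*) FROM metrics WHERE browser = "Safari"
1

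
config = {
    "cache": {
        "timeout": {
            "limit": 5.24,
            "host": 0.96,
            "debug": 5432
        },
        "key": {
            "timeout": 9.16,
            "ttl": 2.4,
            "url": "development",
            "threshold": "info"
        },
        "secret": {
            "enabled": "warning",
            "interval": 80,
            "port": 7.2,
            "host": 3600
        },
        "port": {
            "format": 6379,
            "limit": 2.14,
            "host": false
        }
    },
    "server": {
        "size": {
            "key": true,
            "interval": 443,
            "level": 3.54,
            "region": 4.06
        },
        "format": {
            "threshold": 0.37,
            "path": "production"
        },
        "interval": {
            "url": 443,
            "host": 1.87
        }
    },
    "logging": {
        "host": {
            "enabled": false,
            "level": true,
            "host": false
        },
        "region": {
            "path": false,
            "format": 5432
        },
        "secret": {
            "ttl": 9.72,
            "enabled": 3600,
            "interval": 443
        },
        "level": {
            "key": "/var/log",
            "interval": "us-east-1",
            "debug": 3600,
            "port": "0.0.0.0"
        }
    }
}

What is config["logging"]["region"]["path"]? False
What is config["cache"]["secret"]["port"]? 7.2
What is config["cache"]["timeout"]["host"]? 0.96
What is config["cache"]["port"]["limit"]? 2.14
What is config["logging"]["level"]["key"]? "/var/log"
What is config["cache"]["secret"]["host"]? 3600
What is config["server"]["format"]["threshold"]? 0.37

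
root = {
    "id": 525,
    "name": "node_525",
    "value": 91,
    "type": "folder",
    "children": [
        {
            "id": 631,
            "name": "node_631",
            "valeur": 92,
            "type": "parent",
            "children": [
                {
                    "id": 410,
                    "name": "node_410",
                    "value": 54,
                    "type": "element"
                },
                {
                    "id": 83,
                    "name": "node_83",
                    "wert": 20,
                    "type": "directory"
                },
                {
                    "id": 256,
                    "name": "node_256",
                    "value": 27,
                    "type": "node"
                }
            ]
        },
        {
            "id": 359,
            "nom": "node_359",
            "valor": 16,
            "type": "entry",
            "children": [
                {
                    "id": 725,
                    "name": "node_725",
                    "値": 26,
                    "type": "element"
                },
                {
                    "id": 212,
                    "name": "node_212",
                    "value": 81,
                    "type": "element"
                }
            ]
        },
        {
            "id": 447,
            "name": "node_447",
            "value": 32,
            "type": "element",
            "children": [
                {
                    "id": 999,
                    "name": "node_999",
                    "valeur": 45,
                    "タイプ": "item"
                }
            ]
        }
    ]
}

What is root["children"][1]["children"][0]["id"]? 725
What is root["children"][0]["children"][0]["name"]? "node_410"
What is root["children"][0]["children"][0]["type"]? "element"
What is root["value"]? 91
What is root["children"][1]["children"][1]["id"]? 212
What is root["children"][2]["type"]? "element"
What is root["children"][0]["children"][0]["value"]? 54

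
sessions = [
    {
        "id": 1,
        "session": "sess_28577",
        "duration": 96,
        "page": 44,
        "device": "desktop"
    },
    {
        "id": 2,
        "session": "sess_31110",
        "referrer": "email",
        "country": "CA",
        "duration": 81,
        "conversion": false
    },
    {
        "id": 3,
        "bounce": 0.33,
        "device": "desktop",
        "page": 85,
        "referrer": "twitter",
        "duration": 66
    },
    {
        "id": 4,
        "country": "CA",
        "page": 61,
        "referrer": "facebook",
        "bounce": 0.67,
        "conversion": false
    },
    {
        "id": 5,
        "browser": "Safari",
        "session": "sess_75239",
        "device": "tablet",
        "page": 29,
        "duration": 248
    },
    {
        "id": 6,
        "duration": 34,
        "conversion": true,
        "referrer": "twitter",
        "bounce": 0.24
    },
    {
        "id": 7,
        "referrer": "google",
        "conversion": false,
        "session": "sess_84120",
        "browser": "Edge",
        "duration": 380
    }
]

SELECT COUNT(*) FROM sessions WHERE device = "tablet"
1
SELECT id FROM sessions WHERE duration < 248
[1, 2, 3, 6]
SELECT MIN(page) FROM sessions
29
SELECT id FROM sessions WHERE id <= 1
[1]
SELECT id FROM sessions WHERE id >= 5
[5, 6, 7]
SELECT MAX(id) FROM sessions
7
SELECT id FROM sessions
[1, 2, 3, 4, 5, 6, 7]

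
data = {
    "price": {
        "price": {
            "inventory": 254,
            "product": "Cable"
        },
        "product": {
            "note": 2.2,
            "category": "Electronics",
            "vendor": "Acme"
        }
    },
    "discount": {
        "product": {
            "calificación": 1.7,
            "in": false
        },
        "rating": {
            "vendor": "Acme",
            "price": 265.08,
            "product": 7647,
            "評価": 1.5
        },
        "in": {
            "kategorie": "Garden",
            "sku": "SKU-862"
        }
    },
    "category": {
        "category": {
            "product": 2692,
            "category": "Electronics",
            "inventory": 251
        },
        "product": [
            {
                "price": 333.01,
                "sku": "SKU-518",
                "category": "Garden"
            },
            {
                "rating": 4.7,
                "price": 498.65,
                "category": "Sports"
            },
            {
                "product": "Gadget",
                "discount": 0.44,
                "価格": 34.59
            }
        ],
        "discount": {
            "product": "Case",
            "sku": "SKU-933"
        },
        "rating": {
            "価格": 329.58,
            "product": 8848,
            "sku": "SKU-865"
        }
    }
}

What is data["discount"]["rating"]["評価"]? 1.5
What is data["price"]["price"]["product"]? "Cable"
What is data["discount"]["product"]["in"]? False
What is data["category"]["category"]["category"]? "Electronics"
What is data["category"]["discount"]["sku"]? "SKU-933"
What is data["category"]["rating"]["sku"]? "SKU-865"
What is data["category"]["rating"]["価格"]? 329.58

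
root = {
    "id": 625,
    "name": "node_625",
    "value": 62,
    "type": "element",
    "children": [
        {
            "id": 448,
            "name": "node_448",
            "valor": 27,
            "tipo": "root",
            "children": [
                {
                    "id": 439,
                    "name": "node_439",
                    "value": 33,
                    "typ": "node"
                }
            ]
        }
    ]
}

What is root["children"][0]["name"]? "node_448"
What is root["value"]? 62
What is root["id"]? 625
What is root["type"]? "element"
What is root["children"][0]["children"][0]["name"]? "node_439"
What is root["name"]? "node_625"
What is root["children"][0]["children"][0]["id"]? 439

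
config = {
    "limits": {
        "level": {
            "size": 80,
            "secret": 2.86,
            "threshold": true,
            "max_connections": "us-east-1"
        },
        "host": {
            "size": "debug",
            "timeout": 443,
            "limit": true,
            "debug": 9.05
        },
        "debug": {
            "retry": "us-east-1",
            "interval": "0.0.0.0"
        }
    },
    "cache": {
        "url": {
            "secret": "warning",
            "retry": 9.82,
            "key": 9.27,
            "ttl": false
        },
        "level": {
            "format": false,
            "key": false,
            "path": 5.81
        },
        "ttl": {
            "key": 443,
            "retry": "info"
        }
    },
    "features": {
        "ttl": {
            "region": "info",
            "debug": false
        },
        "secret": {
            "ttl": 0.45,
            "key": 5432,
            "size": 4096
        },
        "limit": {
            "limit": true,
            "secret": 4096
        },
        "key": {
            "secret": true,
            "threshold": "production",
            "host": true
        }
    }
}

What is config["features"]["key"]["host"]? True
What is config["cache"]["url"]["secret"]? "warning"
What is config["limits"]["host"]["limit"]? True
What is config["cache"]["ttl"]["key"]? 443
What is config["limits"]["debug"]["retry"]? "us-east-1"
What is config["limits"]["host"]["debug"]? 9.05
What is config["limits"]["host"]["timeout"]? 443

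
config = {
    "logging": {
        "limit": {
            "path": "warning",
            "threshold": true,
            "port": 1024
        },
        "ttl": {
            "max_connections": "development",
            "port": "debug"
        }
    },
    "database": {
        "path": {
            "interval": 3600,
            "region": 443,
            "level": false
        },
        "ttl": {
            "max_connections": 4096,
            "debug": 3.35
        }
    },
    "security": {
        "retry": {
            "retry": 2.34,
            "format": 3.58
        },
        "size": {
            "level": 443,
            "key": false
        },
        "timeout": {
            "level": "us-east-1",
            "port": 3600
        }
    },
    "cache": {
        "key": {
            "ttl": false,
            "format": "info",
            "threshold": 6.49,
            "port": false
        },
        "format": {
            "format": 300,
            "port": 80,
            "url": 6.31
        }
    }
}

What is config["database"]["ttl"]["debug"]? 3.35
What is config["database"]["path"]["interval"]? 3600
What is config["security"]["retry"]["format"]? 3.58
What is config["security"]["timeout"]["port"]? 3600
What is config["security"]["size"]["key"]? False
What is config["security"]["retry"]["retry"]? 2.34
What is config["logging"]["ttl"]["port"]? "debug"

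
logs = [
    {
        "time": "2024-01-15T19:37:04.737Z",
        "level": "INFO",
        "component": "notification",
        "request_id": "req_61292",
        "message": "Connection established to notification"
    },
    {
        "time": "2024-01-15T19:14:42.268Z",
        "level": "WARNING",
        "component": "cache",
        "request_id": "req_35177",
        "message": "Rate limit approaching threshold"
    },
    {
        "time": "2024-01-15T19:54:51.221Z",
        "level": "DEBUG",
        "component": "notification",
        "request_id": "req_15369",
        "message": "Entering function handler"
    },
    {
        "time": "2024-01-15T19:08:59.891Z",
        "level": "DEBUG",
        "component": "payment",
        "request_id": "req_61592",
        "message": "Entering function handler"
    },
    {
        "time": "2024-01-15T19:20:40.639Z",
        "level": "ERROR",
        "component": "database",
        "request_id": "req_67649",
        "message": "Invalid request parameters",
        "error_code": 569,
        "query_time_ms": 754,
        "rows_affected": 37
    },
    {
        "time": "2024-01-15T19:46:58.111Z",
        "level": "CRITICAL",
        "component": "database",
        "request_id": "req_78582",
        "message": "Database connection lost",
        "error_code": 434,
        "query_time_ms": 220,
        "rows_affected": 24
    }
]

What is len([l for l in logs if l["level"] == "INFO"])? 1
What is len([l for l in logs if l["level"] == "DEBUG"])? 2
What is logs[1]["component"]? "cache"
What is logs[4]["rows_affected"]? 37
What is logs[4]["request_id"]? "req_67649"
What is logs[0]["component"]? "notification"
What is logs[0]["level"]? "INFO"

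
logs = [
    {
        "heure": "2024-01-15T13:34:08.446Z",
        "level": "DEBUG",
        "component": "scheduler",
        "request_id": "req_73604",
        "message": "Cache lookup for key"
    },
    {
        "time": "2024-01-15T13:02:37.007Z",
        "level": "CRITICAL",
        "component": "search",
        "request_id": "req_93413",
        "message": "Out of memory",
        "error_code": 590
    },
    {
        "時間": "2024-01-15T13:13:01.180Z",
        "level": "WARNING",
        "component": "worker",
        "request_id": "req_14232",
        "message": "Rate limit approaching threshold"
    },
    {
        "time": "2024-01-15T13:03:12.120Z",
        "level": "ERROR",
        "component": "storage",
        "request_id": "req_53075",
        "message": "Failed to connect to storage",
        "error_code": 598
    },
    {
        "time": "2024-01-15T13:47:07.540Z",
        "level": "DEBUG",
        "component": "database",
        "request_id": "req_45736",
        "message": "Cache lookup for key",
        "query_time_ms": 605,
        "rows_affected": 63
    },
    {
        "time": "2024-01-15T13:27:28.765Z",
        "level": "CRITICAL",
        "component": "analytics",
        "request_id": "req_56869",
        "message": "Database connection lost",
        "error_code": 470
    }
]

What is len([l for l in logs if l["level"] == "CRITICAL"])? 2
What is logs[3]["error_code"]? 598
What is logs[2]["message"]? "Rate limit approaching threshold"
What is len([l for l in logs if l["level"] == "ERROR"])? 1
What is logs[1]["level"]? "CRITICAL"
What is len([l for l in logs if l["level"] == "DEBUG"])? 2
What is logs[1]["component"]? "search"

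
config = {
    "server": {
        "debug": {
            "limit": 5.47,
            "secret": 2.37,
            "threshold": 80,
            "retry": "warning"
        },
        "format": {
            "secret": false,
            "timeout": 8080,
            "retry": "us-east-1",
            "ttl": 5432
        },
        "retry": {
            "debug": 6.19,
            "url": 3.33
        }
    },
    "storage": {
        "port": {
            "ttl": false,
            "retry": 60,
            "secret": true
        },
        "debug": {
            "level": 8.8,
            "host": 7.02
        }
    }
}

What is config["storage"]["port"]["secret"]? True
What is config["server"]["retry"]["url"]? 3.33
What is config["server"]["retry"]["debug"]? 6.19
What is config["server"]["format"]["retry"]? "us-east-1"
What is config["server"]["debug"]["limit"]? 5.47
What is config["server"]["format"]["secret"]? False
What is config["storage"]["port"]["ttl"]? False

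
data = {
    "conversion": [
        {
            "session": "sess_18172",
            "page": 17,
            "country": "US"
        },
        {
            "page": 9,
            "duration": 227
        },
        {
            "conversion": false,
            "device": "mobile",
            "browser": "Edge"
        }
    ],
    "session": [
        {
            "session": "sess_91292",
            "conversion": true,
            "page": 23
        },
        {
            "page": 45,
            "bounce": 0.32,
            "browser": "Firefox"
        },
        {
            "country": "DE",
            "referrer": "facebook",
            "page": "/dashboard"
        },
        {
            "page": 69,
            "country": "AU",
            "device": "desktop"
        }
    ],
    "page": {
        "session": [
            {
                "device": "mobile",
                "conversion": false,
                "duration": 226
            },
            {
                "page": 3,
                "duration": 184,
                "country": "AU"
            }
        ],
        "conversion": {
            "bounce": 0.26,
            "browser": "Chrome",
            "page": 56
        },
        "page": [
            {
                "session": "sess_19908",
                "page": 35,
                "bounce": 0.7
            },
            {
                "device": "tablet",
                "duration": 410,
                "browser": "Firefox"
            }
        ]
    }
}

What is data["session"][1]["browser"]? "Firefox"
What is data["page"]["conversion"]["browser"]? "Chrome"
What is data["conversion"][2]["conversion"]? False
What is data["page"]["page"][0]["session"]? "sess_19908"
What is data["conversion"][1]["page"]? 9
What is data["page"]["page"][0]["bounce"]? 0.7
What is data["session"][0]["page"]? 23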